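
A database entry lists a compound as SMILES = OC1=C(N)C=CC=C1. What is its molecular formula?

Walk through each heavy atom and fill implicit hydrogens from standard valence (C 4, N 3, O 2, S 2, halogen 1):
  atom 1: O, bond orders sum to 1 (valence 2) → 1 H
  atom 2: C, bond orders sum to 4 (valence 4) → 0 H
  atom 3: C, bond orders sum to 4 (valence 4) → 0 H
  atom 4: N, bond orders sum to 1 (valence 3) → 2 H
  atom 5: C, bond orders sum to 3 (valence 4) → 1 H
  atom 6: C, bond orders sum to 3 (valence 4) → 1 H
  atom 7: C, bond orders sum to 3 (valence 4) → 1 H
  atom 8: C, bond orders sum to 3 (valence 4) → 1 H
Totals → C:6, H:7, N:1, O:1.
In Hill order: C6H7NO.

C6H7NO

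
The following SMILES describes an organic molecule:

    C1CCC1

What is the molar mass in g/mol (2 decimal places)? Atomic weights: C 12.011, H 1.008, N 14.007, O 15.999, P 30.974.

56.11 g/mol

First, the molecular formula is C4H8 (counting implicit H from valence).
  C: 4 × 12.011 = 48.044
  H: 8 × 1.008 = 8.064
Sum: 4×12.011 + 8×1.008 = 56.108 → 56.11 g/mol.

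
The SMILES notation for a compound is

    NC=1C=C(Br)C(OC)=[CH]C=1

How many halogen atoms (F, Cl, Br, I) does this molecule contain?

Halogen atoms appear at heavy-atom position 5 (1×Br).
Other groups present: 1 ether, 1 primary amine.
Halogen count: 1.

1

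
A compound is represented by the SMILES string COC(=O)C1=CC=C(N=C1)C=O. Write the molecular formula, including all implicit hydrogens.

C8H7NO3

Walk through each heavy atom and fill implicit hydrogens from standard valence (C 4, N 3, O 2, S 2, halogen 1):
  atom 1: C, bond orders sum to 1 (valence 4) → 3 H
  atom 2: O, bond orders sum to 2 (valence 2) → 0 H
  atom 3: C, bond orders sum to 4 (valence 4) → 0 H
  atom 4: O, bond orders sum to 2 (valence 2) → 0 H
  atom 5: C, bond orders sum to 4 (valence 4) → 0 H
  atom 6: C, bond orders sum to 3 (valence 4) → 1 H
  atom 7: C, bond orders sum to 3 (valence 4) → 1 H
  atom 8: C, bond orders sum to 4 (valence 4) → 0 H
  atom 9: N, bond orders sum to 3 (valence 3) → 0 H
  atom 10: C, bond orders sum to 3 (valence 4) → 1 H
  atom 11: C, bond orders sum to 3 (valence 4) → 1 H
  atom 12: O, bond orders sum to 2 (valence 2) → 0 H
Totals → C:8, H:7, N:1, O:3.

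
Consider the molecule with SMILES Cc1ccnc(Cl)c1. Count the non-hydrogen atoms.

8

Every atom symbol written in the SMILES (organic subset) is one heavy atom; implicit H are not written.
Heavy atoms by element → C:6, Cl:1, N:1.
Total: 8.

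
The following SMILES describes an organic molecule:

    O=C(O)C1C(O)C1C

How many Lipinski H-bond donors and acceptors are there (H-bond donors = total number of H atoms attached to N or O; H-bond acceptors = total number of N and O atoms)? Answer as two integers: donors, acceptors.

Donors: find every N or O and count the H atoms it carries.
  atom 1 (O): bond orders sum to 2 → 0 H
  atom 3 (O): bond orders sum to 1 → 1 H
  atom 6 (O): bond orders sum to 1 → 1 H
Lipinski HBD = 2.
Acceptors: N atoms = 0, O atoms = 3 → HBA = 3.

2, 3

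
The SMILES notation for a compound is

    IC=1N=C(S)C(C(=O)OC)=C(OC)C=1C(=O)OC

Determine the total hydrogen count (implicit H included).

10

Walk through each heavy atom and fill implicit hydrogens from standard valence (C 4, N 3, O 2, S 2, halogen 1):
  atom 1: I (halogen, monovalent) → 0 H
  atom 2: C, bond orders sum to 4 (valence 4) → 0 H
  atom 3: N, bond orders sum to 3 (valence 3) → 0 H
  atom 4: C, bond orders sum to 4 (valence 4) → 0 H
  atom 5: S, bond orders sum to 1 (valence 2) → 1 H
  atom 6: C, bond orders sum to 4 (valence 4) → 0 H
  atom 7: C, bond orders sum to 4 (valence 4) → 0 H
  atom 8: O, bond orders sum to 2 (valence 2) → 0 H
  atom 9: O, bond orders sum to 2 (valence 2) → 0 H
  atom 10: C, bond orders sum to 1 (valence 4) → 3 H
  atom 11: C, bond orders sum to 4 (valence 4) → 0 H
  atom 12: O, bond orders sum to 2 (valence 2) → 0 H
  atom 13: C, bond orders sum to 1 (valence 4) → 3 H
  atom 14: C, bond orders sum to 4 (valence 4) → 0 H
  atom 15: C, bond orders sum to 4 (valence 4) → 0 H
  atom 16: O, bond orders sum to 2 (valence 2) → 0 H
  atom 17: O, bond orders sum to 2 (valence 2) → 0 H
  atom 18: C, bond orders sum to 1 (valence 4) → 3 H
Total hydrogens: 10.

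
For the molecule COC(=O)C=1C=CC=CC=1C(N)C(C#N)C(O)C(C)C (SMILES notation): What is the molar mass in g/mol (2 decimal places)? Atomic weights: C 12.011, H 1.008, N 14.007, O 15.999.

First, the molecular formula is C15H20N2O3 (counting implicit H from valence).
  C: 15 × 12.011 = 180.165
  H: 20 × 1.008 = 20.160
  N: 2 × 14.007 = 28.014
  O: 3 × 15.999 = 47.997
Sum: 15×12.011 + 20×1.008 + 2×14.007 + 3×15.999 = 276.336 → 276.34 g/mol.

276.34 g/mol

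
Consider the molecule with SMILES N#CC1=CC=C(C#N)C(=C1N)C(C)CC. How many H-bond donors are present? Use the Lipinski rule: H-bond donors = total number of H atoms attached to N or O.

2

Donors: find every N or O and count the H atoms it carries.
  atom 1 (N): bond orders sum to 3 → 0 H
  atom 8 (N): bond orders sum to 3 → 0 H
  atom 11 (N): bond orders sum to 1 → 2 H
Lipinski HBD = 2.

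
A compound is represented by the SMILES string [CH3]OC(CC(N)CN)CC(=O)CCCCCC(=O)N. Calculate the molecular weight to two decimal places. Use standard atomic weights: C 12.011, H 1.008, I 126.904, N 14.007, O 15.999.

273.38 g/mol

First, the molecular formula is C13H27N3O3 (counting implicit H from valence).
  C: 13 × 12.011 = 156.143
  H: 27 × 1.008 = 27.216
  N: 3 × 14.007 = 42.021
  O: 3 × 15.999 = 47.997
Sum: 13×12.011 + 27×1.008 + 3×14.007 + 3×15.999 = 273.377 → 273.38 g/mol.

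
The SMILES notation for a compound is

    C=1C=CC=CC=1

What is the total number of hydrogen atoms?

6

Walk through each heavy atom and fill implicit hydrogens from standard valence (C 4, N 3, O 2, S 2, halogen 1):
  atom 1: C, bond orders sum to 3 (valence 4) → 1 H
  atom 2: C, bond orders sum to 3 (valence 4) → 1 H
  atom 3: C, bond orders sum to 3 (valence 4) → 1 H
  atom 4: C, bond orders sum to 3 (valence 4) → 1 H
  atom 5: C, bond orders sum to 3 (valence 4) → 1 H
  atom 6: C, bond orders sum to 3 (valence 4) → 1 H
Total hydrogens: 6.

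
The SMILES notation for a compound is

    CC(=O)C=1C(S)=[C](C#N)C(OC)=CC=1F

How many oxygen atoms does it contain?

2

Scan the SMILES for O atoms (remember two-letter symbols like Cl and Br are single atoms).
Oxygen count: 2.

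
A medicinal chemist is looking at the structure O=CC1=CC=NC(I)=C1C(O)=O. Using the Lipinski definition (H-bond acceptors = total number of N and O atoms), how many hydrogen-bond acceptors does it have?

N atoms: 1; O atoms: 3.
Lipinski HBA = 1 + 3 = 4.

4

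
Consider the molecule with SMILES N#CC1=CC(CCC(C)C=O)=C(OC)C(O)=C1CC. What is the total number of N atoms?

1

Scan the SMILES for N atoms (remember two-letter symbols like Cl and Br are single atoms).
Nitrogen count: 1.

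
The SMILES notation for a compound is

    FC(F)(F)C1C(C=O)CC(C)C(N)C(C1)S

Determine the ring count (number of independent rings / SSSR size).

1

In SMILES, each pair of matching ring-closure digits denotes one ring-closing bond; the number of such bonds equals the number of independent rings.
Ring-closure bonds here: 1.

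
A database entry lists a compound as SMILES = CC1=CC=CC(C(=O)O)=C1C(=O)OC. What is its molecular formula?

Walk through each heavy atom and fill implicit hydrogens from standard valence (C 4, N 3, O 2, S 2, halogen 1):
  atom 1: C, bond orders sum to 1 (valence 4) → 3 H
  atom 2: C, bond orders sum to 4 (valence 4) → 0 H
  atom 3: C, bond orders sum to 3 (valence 4) → 1 H
  atom 4: C, bond orders sum to 3 (valence 4) → 1 H
  atom 5: C, bond orders sum to 3 (valence 4) → 1 H
  atom 6: C, bond orders sum to 4 (valence 4) → 0 H
  atom 7: C, bond orders sum to 4 (valence 4) → 0 H
  atom 8: O, bond orders sum to 2 (valence 2) → 0 H
  atom 9: O, bond orders sum to 1 (valence 2) → 1 H
  atom 10: C, bond orders sum to 4 (valence 4) → 0 H
  atom 11: C, bond orders sum to 4 (valence 4) → 0 H
  atom 12: O, bond orders sum to 2 (valence 2) → 0 H
  atom 13: O, bond orders sum to 2 (valence 2) → 0 H
  atom 14: C, bond orders sum to 1 (valence 4) → 3 H
Totals → C:10, H:10, O:4.
In Hill order: C10H10O4.

C10H10O4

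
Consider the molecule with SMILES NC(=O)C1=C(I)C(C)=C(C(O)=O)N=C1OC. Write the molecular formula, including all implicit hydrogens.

Walk through each heavy atom and fill implicit hydrogens from standard valence (C 4, N 3, O 2, S 2, halogen 1):
  atom 1: N, bond orders sum to 1 (valence 3) → 2 H
  atom 2: C, bond orders sum to 4 (valence 4) → 0 H
  atom 3: O, bond orders sum to 2 (valence 2) → 0 H
  atom 4: C, bond orders sum to 4 (valence 4) → 0 H
  atom 5: C, bond orders sum to 4 (valence 4) → 0 H
  atom 6: I (halogen, monovalent) → 0 H
  atom 7: C, bond orders sum to 4 (valence 4) → 0 H
  atom 8: C, bond orders sum to 1 (valence 4) → 3 H
  atom 9: C, bond orders sum to 4 (valence 4) → 0 H
  atom 10: C, bond orders sum to 4 (valence 4) → 0 H
  atom 11: O, bond orders sum to 1 (valence 2) → 1 H
  atom 12: O, bond orders sum to 2 (valence 2) → 0 H
  atom 13: N, bond orders sum to 3 (valence 3) → 0 H
  atom 14: C, bond orders sum to 4 (valence 4) → 0 H
  atom 15: O, bond orders sum to 2 (valence 2) → 0 H
  atom 16: C, bond orders sum to 1 (valence 4) → 3 H
Totals → C:9, H:9, I:1, N:2, O:4.
In Hill order: C9H9IN2O4.

C9H9IN2O4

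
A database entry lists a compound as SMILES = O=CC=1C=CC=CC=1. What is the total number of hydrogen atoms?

6

Walk through each heavy atom and fill implicit hydrogens from standard valence (C 4, N 3, O 2, S 2, halogen 1):
  atom 1: O, bond orders sum to 2 (valence 2) → 0 H
  atom 2: C, bond orders sum to 3 (valence 4) → 1 H
  atom 3: C, bond orders sum to 4 (valence 4) → 0 H
  atom 4: C, bond orders sum to 3 (valence 4) → 1 H
  atom 5: C, bond orders sum to 3 (valence 4) → 1 H
  atom 6: C, bond orders sum to 3 (valence 4) → 1 H
  atom 7: C, bond orders sum to 3 (valence 4) → 1 H
  atom 8: C, bond orders sum to 3 (valence 4) → 1 H
Total hydrogens: 6.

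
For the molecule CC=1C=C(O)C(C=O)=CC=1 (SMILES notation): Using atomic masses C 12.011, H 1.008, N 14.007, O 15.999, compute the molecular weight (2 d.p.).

136.15 g/mol

First, the molecular formula is C8H8O2 (counting implicit H from valence).
  C: 8 × 12.011 = 96.088
  H: 8 × 1.008 = 8.064
  O: 2 × 15.999 = 31.998
Sum: 8×12.011 + 8×1.008 + 2×15.999 = 136.150 → 136.15 g/mol.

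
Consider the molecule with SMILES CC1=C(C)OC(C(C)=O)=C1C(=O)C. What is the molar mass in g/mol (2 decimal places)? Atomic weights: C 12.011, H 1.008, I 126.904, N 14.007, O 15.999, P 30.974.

First, the molecular formula is C10H12O3 (counting implicit H from valence).
  C: 10 × 12.011 = 120.110
  H: 12 × 1.008 = 12.096
  O: 3 × 15.999 = 47.997
Sum: 10×12.011 + 12×1.008 + 3×15.999 = 180.203 → 180.20 g/mol.

180.20 g/mol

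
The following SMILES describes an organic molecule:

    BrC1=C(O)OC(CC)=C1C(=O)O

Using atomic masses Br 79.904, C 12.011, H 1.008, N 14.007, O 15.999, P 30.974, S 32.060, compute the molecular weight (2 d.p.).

235.03 g/mol

First, the molecular formula is C7H7BrO4 (counting implicit H from valence).
  Br: 1 × 79.904 = 79.904
  C: 7 × 12.011 = 84.077
  H: 7 × 1.008 = 7.056
  O: 4 × 15.999 = 63.996
Sum: 1×79.904 + 7×12.011 + 7×1.008 + 4×15.999 = 235.033 → 235.03 g/mol.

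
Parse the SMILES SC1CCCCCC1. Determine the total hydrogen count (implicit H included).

Walk through each heavy atom and fill implicit hydrogens from standard valence (C 4, N 3, O 2, S 2, halogen 1):
  atom 1: S, bond orders sum to 1 (valence 2) → 1 H
  atom 2: C, bond orders sum to 3 (valence 4) → 1 H
  atom 3: C, bond orders sum to 2 (valence 4) → 2 H
  atom 4: C, bond orders sum to 2 (valence 4) → 2 H
  atom 5: C, bond orders sum to 2 (valence 4) → 2 H
  atom 6: C, bond orders sum to 2 (valence 4) → 2 H
  atom 7: C, bond orders sum to 2 (valence 4) → 2 H
  atom 8: C, bond orders sum to 2 (valence 4) → 2 H
Total hydrogens: 14.

14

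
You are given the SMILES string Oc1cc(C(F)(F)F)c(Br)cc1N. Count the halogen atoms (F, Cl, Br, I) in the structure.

4

Halogen atoms appear at heavy-atom positions 6, 7, 8, 10 (1×Br, 3×F).
Other groups present: 1 hydroxyl, 1 primary amine.
Halogen count: 4.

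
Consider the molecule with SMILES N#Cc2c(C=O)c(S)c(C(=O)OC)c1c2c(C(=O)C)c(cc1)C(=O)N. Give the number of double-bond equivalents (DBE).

13

Molecular formula: C17H12N2O5S.
DoU = (2C + 2 + N − H − X) / 2, where X is the halogen count and O/S are ignored.
    = (2·17 + 2 + 2 − 12 − 0) / 2 = 26 / 2 = 13.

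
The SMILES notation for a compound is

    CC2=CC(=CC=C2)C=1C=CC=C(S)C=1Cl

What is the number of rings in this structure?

2

In SMILES, each pair of matching ring-closure digits denotes one ring-closing bond; the number of such bonds equals the number of independent rings.
Ring-closure bonds here: 2.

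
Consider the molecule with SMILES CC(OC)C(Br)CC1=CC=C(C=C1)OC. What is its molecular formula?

C12H17BrO2

Walk through each heavy atom and fill implicit hydrogens from standard valence (C 4, N 3, O 2, S 2, halogen 1):
  atom 1: C, bond orders sum to 1 (valence 4) → 3 H
  atom 2: C, bond orders sum to 3 (valence 4) → 1 H
  atom 3: O, bond orders sum to 2 (valence 2) → 0 H
  atom 4: C, bond orders sum to 1 (valence 4) → 3 H
  atom 5: C, bond orders sum to 3 (valence 4) → 1 H
  atom 6: Br (halogen, monovalent) → 0 H
  atom 7: C, bond orders sum to 2 (valence 4) → 2 H
  atom 8: C, bond orders sum to 4 (valence 4) → 0 H
  atom 9: C, bond orders sum to 3 (valence 4) → 1 H
  atom 10: C, bond orders sum to 3 (valence 4) → 1 H
  atom 11: C, bond orders sum to 4 (valence 4) → 0 H
  atom 12: C, bond orders sum to 3 (valence 4) → 1 H
  atom 13: C, bond orders sum to 3 (valence 4) → 1 H
  atom 14: O, bond orders sum to 2 (valence 2) → 0 H
  atom 15: C, bond orders sum to 1 (valence 4) → 3 H
Totals → C:12, H:17, Br:1, O:2.
In Hill order: C12H17BrO2.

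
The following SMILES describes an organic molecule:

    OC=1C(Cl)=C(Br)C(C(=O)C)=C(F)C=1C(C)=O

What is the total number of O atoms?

3

Scan the SMILES for O atoms (remember two-letter symbols like Cl and Br are single atoms).
Oxygen count: 3.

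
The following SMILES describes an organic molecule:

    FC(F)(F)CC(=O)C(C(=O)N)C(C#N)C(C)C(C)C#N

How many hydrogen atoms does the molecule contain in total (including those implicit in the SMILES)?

Walk through each heavy atom and fill implicit hydrogens from standard valence (C 4, N 3, O 2, S 2, halogen 1):
  atom 1: F (halogen, monovalent) → 0 H
  atom 2: C, bond orders sum to 4 (valence 4) → 0 H
  atom 3: F (halogen, monovalent) → 0 H
  atom 4: F (halogen, monovalent) → 0 H
  atom 5: C, bond orders sum to 2 (valence 4) → 2 H
  atom 6: C, bond orders sum to 4 (valence 4) → 0 H
  atom 7: O, bond orders sum to 2 (valence 2) → 0 H
  atom 8: C, bond orders sum to 3 (valence 4) → 1 H
  atom 9: C, bond orders sum to 4 (valence 4) → 0 H
  atom 10: O, bond orders sum to 2 (valence 2) → 0 H
  atom 11: N, bond orders sum to 1 (valence 3) → 2 H
  atom 12: C, bond orders sum to 3 (valence 4) → 1 H
  atom 13: C, bond orders sum to 4 (valence 4) → 0 H
  atom 14: N, bond orders sum to 3 (valence 3) → 0 H
  atom 15: C, bond orders sum to 3 (valence 4) → 1 H
  atom 16: C, bond orders sum to 1 (valence 4) → 3 H
  atom 17: C, bond orders sum to 3 (valence 4) → 1 H
  atom 18: C, bond orders sum to 1 (valence 4) → 3 H
  atom 19: C, bond orders sum to 4 (valence 4) → 0 H
  atom 20: N, bond orders sum to 3 (valence 3) → 0 H
Total hydrogens: 14.

14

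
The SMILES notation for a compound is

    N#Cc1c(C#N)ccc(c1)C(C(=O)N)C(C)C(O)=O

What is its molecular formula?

C13H11N3O3

Walk through each heavy atom and fill implicit hydrogens from standard valence (C 4, N 3, O 2, S 2, halogen 1); for lowercase aromatic atoms, an aromatic c carries 1 H when it has two neighbours and 0 H with three, and aromatic n carries 0 H:
  atom 1: N, bond orders sum to 3 (valence 3) → 0 H
  atom 2: C, bond orders sum to 4 (valence 4) → 0 H
  atom 3: aromatic c, 3 neighbours → 0 H
  atom 4: aromatic c, 3 neighbours → 0 H
  atom 5: C, bond orders sum to 4 (valence 4) → 0 H
  atom 6: N, bond orders sum to 3 (valence 3) → 0 H
  atom 7: aromatic c, 2 neighbours → 1 H
  atom 8: aromatic c, 2 neighbours → 1 H
  atom 9: aromatic c, 3 neighbours → 0 H
  atom 10: aromatic c, 2 neighbours → 1 H
  atom 11: C, bond orders sum to 3 (valence 4) → 1 H
  atom 12: C, bond orders sum to 4 (valence 4) → 0 H
  atom 13: O, bond orders sum to 2 (valence 2) → 0 H
  atom 14: N, bond orders sum to 1 (valence 3) → 2 H
  atom 15: C, bond orders sum to 3 (valence 4) → 1 H
  atom 16: C, bond orders sum to 1 (valence 4) → 3 H
  atom 17: C, bond orders sum to 4 (valence 4) → 0 H
  atom 18: O, bond orders sum to 1 (valence 2) → 1 H
  atom 19: O, bond orders sum to 2 (valence 2) → 0 H
Totals → C:13, H:11, N:3, O:3.
In Hill order: C13H11N3O3.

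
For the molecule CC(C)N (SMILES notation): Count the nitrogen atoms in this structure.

Scan the SMILES for N atoms (remember two-letter symbols like Cl and Br are single atoms).
Nitrogen count: 1.

1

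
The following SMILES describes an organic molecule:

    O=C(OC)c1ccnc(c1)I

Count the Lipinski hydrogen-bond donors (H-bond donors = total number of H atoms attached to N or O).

Donors: find every N or O and count the H atoms it carries.
  atom 1 (O): bond orders sum to 2 → 0 H
  atom 3 (O): bond orders sum to 2 → 0 H
  atom 8 (N): bond orders sum to 3 → 0 H
Lipinski HBD = 0.

0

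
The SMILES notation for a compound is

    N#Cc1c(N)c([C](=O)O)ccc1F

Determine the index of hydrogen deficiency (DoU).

7

Molecular formula: C8H5FN2O2.
DoU = (2C + 2 + N − H − X) / 2, where X is the halogen count and O/S are ignored.
    = (2·8 + 2 + 2 − 5 − 1) / 2 = 14 / 2 = 7.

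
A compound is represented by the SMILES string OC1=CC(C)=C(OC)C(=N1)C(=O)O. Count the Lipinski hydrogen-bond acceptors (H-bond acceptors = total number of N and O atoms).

5

N atoms: 1; O atoms: 4.
Lipinski HBA = 1 + 4 = 5.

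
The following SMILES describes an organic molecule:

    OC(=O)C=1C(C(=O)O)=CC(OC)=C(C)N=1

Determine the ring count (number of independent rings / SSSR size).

1

In SMILES, each pair of matching ring-closure digits denotes one ring-closing bond; the number of such bonds equals the number of independent rings.
Ring-closure bonds here: 1.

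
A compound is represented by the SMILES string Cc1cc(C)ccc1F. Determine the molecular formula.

Walk through each heavy atom and fill implicit hydrogens from standard valence (C 4, N 3, O 2, S 2, halogen 1); for lowercase aromatic atoms, an aromatic c carries 1 H when it has two neighbours and 0 H with three, and aromatic n carries 0 H:
  atom 1: C, bond orders sum to 1 (valence 4) → 3 H
  atom 2: aromatic c, 3 neighbours → 0 H
  atom 3: aromatic c, 2 neighbours → 1 H
  atom 4: aromatic c, 3 neighbours → 0 H
  atom 5: C, bond orders sum to 1 (valence 4) → 3 H
  atom 6: aromatic c, 2 neighbours → 1 H
  atom 7: aromatic c, 2 neighbours → 1 H
  atom 8: aromatic c, 3 neighbours → 0 H
  atom 9: F (halogen, monovalent) → 0 H
Totals → C:8, H:9, F:1.

C8H9F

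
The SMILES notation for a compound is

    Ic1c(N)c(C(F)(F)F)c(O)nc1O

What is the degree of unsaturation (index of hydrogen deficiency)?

Molecular formula: C6H4F3IN2O2.
DoU = (2C + 2 + N − H − X) / 2, where X is the halogen count and O/S are ignored.
    = (2·6 + 2 + 2 − 4 − 4) / 2 = 8 / 2 = 4.

4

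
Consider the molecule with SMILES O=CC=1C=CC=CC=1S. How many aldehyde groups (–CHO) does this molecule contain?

The aldehyde motif appears at heavy-atom position 2 in the SMILES.
Other groups present: 1 thiol.
Aldehyde count: 1.

1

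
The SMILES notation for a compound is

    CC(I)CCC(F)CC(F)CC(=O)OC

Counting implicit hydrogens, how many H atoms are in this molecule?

17

Walk through each heavy atom and fill implicit hydrogens from standard valence (C 4, N 3, O 2, S 2, halogen 1):
  atom 1: C, bond orders sum to 1 (valence 4) → 3 H
  atom 2: C, bond orders sum to 3 (valence 4) → 1 H
  atom 3: I (halogen, monovalent) → 0 H
  atom 4: C, bond orders sum to 2 (valence 4) → 2 H
  atom 5: C, bond orders sum to 2 (valence 4) → 2 H
  atom 6: C, bond orders sum to 3 (valence 4) → 1 H
  atom 7: F (halogen, monovalent) → 0 H
  atom 8: C, bond orders sum to 2 (valence 4) → 2 H
  atom 9: C, bond orders sum to 3 (valence 4) → 1 H
  atom 10: F (halogen, monovalent) → 0 H
  atom 11: C, bond orders sum to 2 (valence 4) → 2 H
  atom 12: C, bond orders sum to 4 (valence 4) → 0 H
  atom 13: O, bond orders sum to 2 (valence 2) → 0 H
  atom 14: O, bond orders sum to 2 (valence 2) → 0 H
  atom 15: C, bond orders sum to 1 (valence 4) → 3 H
Total hydrogens: 17.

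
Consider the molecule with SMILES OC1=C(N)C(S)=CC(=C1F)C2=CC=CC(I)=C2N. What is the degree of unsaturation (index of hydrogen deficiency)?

8

Degree of unsaturation = (number of rings) + (number of π bonds).
Ring closures in the SMILES: 2.
π bonds: 6 double bonds (each 1 DoU) → 6 DoU from unsaturation.
Total DoU = 2 + 6 = 8.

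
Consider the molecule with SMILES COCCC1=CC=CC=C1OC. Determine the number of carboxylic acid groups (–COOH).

Scan the SMILES for the carboxylic acid motif — none present.
Groups that are present: 2 ether.

0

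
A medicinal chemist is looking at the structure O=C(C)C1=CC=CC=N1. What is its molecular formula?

C7H7NO

Walk through each heavy atom and fill implicit hydrogens from standard valence (C 4, N 3, O 2, S 2, halogen 1):
  atom 1: O, bond orders sum to 2 (valence 2) → 0 H
  atom 2: C, bond orders sum to 4 (valence 4) → 0 H
  atom 3: C, bond orders sum to 1 (valence 4) → 3 H
  atom 4: C, bond orders sum to 4 (valence 4) → 0 H
  atom 5: C, bond orders sum to 3 (valence 4) → 1 H
  atom 6: C, bond orders sum to 3 (valence 4) → 1 H
  atom 7: C, bond orders sum to 3 (valence 4) → 1 H
  atom 8: C, bond orders sum to 3 (valence 4) → 1 H
  atom 9: N, bond orders sum to 3 (valence 3) → 0 H
Totals → C:7, H:7, N:1, O:1.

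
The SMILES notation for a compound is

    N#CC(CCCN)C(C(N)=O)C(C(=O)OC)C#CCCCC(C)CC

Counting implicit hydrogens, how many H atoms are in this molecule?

31

Walk through each heavy atom and fill implicit hydrogens from standard valence (C 4, N 3, O 2, S 2, halogen 1):
  atom 1: N, bond orders sum to 3 (valence 3) → 0 H
  atom 2: C, bond orders sum to 4 (valence 4) → 0 H
  atom 3: C, bond orders sum to 3 (valence 4) → 1 H
  atom 4: C, bond orders sum to 2 (valence 4) → 2 H
  atom 5: C, bond orders sum to 2 (valence 4) → 2 H
  atom 6: C, bond orders sum to 2 (valence 4) → 2 H
  atom 7: N, bond orders sum to 1 (valence 3) → 2 H
  atom 8: C, bond orders sum to 3 (valence 4) → 1 H
  atom 9: C, bond orders sum to 4 (valence 4) → 0 H
  atom 10: N, bond orders sum to 1 (valence 3) → 2 H
  atom 11: O, bond orders sum to 2 (valence 2) → 0 H
  atom 12: C, bond orders sum to 3 (valence 4) → 1 H
  atom 13: C, bond orders sum to 4 (valence 4) → 0 H
  atom 14: O, bond orders sum to 2 (valence 2) → 0 H
  atom 15: O, bond orders sum to 2 (valence 2) → 0 H
  atom 16: C, bond orders sum to 1 (valence 4) → 3 H
  atom 17: C, bond orders sum to 4 (valence 4) → 0 H
  atom 18: C, bond orders sum to 4 (valence 4) → 0 H
  atom 19: C, bond orders sum to 2 (valence 4) → 2 H
  atom 20: C, bond orders sum to 2 (valence 4) → 2 H
  atom 21: C, bond orders sum to 2 (valence 4) → 2 H
  atom 22: C, bond orders sum to 3 (valence 4) → 1 H
  atom 23: C, bond orders sum to 1 (valence 4) → 3 H
  atom 24: C, bond orders sum to 2 (valence 4) → 2 H
  atom 25: C, bond orders sum to 1 (valence 4) → 3 H
Total hydrogens: 31.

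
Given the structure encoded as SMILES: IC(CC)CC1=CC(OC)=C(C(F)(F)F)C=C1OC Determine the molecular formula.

C13H16F3IO2

Walk through each heavy atom and fill implicit hydrogens from standard valence (C 4, N 3, O 2, S 2, halogen 1):
  atom 1: I (halogen, monovalent) → 0 H
  atom 2: C, bond orders sum to 3 (valence 4) → 1 H
  atom 3: C, bond orders sum to 2 (valence 4) → 2 H
  atom 4: C, bond orders sum to 1 (valence 4) → 3 H
  atom 5: C, bond orders sum to 2 (valence 4) → 2 H
  atom 6: C, bond orders sum to 4 (valence 4) → 0 H
  atom 7: C, bond orders sum to 3 (valence 4) → 1 H
  atom 8: C, bond orders sum to 4 (valence 4) → 0 H
  atom 9: O, bond orders sum to 2 (valence 2) → 0 H
  atom 10: C, bond orders sum to 1 (valence 4) → 3 H
  atom 11: C, bond orders sum to 4 (valence 4) → 0 H
  atom 12: C, bond orders sum to 4 (valence 4) → 0 H
  atom 13: F (halogen, monovalent) → 0 H
  atom 14: F (halogen, monovalent) → 0 H
  atom 15: F (halogen, monovalent) → 0 H
  atom 16: C, bond orders sum to 3 (valence 4) → 1 H
  atom 17: C, bond orders sum to 4 (valence 4) → 0 H
  atom 18: O, bond orders sum to 2 (valence 2) → 0 H
  atom 19: C, bond orders sum to 1 (valence 4) → 3 H
Totals → C:13, H:16, F:3, I:1, O:2.
In Hill order: C13H16F3IO2.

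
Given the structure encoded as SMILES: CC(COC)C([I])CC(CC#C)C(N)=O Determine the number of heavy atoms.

15

Every atom symbol written in the SMILES (organic subset) is one heavy atom; implicit H are not written.
Heavy atoms by element → C:11, I:1, N:1, O:2.
Total: 15.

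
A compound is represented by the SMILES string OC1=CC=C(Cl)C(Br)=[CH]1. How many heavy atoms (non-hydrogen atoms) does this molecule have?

Every atom symbol written in the SMILES (organic subset) is one heavy atom; implicit H are not written.
Heavy atoms by element → Br:1, C:6, Cl:1, O:1.
Total: 9.

9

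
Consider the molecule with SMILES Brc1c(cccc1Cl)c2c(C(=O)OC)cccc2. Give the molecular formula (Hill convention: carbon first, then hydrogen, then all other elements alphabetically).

C14H10BrClO2

Walk through each heavy atom and fill implicit hydrogens from standard valence (C 4, N 3, O 2, S 2, halogen 1); for lowercase aromatic atoms, an aromatic c carries 1 H when it has two neighbours and 0 H with three, and aromatic n carries 0 H:
  atom 1: Br (halogen, monovalent) → 0 H
  atom 2: aromatic c, 3 neighbours → 0 H
  atom 3: aromatic c, 3 neighbours → 0 H
  atom 4: aromatic c, 2 neighbours → 1 H
  atom 5: aromatic c, 2 neighbours → 1 H
  atom 6: aromatic c, 2 neighbours → 1 H
  atom 7: aromatic c, 3 neighbours → 0 H
  atom 8: Cl (halogen, monovalent) → 0 H
  atom 9: aromatic c, 3 neighbours → 0 H
  atom 10: aromatic c, 3 neighbours → 0 H
  atom 11: C, bond orders sum to 4 (valence 4) → 0 H
  atom 12: O, bond orders sum to 2 (valence 2) → 0 H
  atom 13: O, bond orders sum to 2 (valence 2) → 0 H
  atom 14: C, bond orders sum to 1 (valence 4) → 3 H
  atom 15: aromatic c, 2 neighbours → 1 H
  atom 16: aromatic c, 2 neighbours → 1 H
  atom 17: aromatic c, 2 neighbours → 1 H
  atom 18: aromatic c, 2 neighbours → 1 H
Totals → C:14, H:10, Br:1, Cl:1, O:2.
In Hill order: C14H10BrClO2.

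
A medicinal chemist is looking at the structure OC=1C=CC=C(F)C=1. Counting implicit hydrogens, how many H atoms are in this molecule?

Walk through each heavy atom and fill implicit hydrogens from standard valence (C 4, N 3, O 2, S 2, halogen 1):
  atom 1: O, bond orders sum to 1 (valence 2) → 1 H
  atom 2: C, bond orders sum to 4 (valence 4) → 0 H
  atom 3: C, bond orders sum to 3 (valence 4) → 1 H
  atom 4: C, bond orders sum to 3 (valence 4) → 1 H
  atom 5: C, bond orders sum to 3 (valence 4) → 1 H
  atom 6: C, bond orders sum to 4 (valence 4) → 0 H
  atom 7: F (halogen, monovalent) → 0 H
  atom 8: C, bond orders sum to 3 (valence 4) → 1 H
Total hydrogens: 5.

5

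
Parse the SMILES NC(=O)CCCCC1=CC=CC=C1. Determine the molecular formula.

Walk through each heavy atom and fill implicit hydrogens from standard valence (C 4, N 3, O 2, S 2, halogen 1):
  atom 1: N, bond orders sum to 1 (valence 3) → 2 H
  atom 2: C, bond orders sum to 4 (valence 4) → 0 H
  atom 3: O, bond orders sum to 2 (valence 2) → 0 H
  atom 4: C, bond orders sum to 2 (valence 4) → 2 H
  atom 5: C, bond orders sum to 2 (valence 4) → 2 H
  atom 6: C, bond orders sum to 2 (valence 4) → 2 H
  atom 7: C, bond orders sum to 2 (valence 4) → 2 H
  atom 8: C, bond orders sum to 4 (valence 4) → 0 H
  atom 9: C, bond orders sum to 3 (valence 4) → 1 H
  atom 10: C, bond orders sum to 3 (valence 4) → 1 H
  atom 11: C, bond orders sum to 3 (valence 4) → 1 H
  atom 12: C, bond orders sum to 3 (valence 4) → 1 H
  atom 13: C, bond orders sum to 3 (valence 4) → 1 H
Totals → C:11, H:15, N:1, O:1.
In Hill order: C11H15NO.

C11H15NO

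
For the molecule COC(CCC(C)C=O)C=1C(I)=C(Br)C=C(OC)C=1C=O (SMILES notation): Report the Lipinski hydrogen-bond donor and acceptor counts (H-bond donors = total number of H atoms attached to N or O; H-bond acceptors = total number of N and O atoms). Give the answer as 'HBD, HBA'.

0, 4

Donors: find every N or O and count the H atoms it carries.
  atom 2 (O): bond orders sum to 2 → 0 H
  atom 9 (O): bond orders sum to 2 → 0 H
  atom 17 (O): bond orders sum to 2 → 0 H
  atom 21 (O): bond orders sum to 2 → 0 H
Lipinski HBD = 0.
Acceptors: N atoms = 0, O atoms = 4 → HBA = 4.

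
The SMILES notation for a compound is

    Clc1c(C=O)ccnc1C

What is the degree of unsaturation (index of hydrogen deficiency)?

5

Molecular formula: C7H6ClNO.
DoU = (2C + 2 + N − H − X) / 2, where X is the halogen count and O/S are ignored.
    = (2·7 + 2 + 1 − 6 − 1) / 2 = 10 / 2 = 5.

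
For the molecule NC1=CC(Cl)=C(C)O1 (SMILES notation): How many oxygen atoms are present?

1

Scan the SMILES for O atoms (remember two-letter symbols like Cl and Br are single atoms).
Oxygen count: 1.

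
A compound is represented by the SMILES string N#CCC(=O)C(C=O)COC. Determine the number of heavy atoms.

11

Every atom symbol written in the SMILES (organic subset) is one heavy atom; implicit H are not written.
Heavy atoms by element → C:7, N:1, O:3.
Total: 11.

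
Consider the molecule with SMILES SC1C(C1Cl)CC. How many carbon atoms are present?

5

Count every carbon token in the SMILES (each C, including those in ring-closure positions and inside branches).
Carbon count: 5.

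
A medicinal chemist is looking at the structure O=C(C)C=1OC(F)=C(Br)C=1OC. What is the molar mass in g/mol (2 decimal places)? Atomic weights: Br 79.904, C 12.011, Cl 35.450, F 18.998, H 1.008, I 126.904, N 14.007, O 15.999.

237.02 g/mol

First, the molecular formula is C7H6BrFO3 (counting implicit H from valence).
  Br: 1 × 79.904 = 79.904
  C: 7 × 12.011 = 84.077
  F: 1 × 18.998 = 18.998
  H: 6 × 1.008 = 6.048
  O: 3 × 15.999 = 47.997
Sum: 1×79.904 + 7×12.011 + 1×18.998 + 6×1.008 + 3×15.999 = 237.024 → 237.02 g/mol.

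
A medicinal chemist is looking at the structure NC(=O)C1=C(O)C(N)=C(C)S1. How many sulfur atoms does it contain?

1

Scan the SMILES for S atoms (remember two-letter symbols like Cl and Br are single atoms).
Sulfur count: 1.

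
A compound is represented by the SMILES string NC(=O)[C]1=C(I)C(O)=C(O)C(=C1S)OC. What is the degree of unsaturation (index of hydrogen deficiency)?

5

Molecular formula: C8H8INO4S.
DoU = (2C + 2 + N − H − X) / 2, where X is the halogen count and O/S are ignored.
    = (2·8 + 2 + 1 − 8 − 1) / 2 = 10 / 2 = 5.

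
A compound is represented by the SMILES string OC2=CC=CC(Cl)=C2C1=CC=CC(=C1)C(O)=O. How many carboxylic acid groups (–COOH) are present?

1

The carboxylic acid motif appears at heavy-atom position 15 in the SMILES.
Other groups present: 1 hydroxyl.
Carboxylic acid count: 1.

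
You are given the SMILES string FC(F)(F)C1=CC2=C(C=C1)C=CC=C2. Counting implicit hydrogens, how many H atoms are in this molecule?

7

Walk through each heavy atom and fill implicit hydrogens from standard valence (C 4, N 3, O 2, S 2, halogen 1):
  atom 1: F (halogen, monovalent) → 0 H
  atom 2: C, bond orders sum to 4 (valence 4) → 0 H
  atom 3: F (halogen, monovalent) → 0 H
  atom 4: F (halogen, monovalent) → 0 H
  atom 5: C, bond orders sum to 4 (valence 4) → 0 H
  atom 6: C, bond orders sum to 3 (valence 4) → 1 H
  atom 7: C, bond orders sum to 4 (valence 4) → 0 H
  atom 8: C, bond orders sum to 4 (valence 4) → 0 H
  atom 9: C, bond orders sum to 3 (valence 4) → 1 H
  atom 10: C, bond orders sum to 3 (valence 4) → 1 H
  atom 11: C, bond orders sum to 3 (valence 4) → 1 H
  atom 12: C, bond orders sum to 3 (valence 4) → 1 H
  atom 13: C, bond orders sum to 3 (valence 4) → 1 H
  atom 14: C, bond orders sum to 3 (valence 4) → 1 H
Total hydrogens: 7.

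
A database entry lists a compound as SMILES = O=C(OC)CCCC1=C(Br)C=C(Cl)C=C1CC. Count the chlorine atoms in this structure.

Scan the SMILES for Cl atoms (remember two-letter symbols like Cl and Br are single atoms).
Chlorine count: 1.

1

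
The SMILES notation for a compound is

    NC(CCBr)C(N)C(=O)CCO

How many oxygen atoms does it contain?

2

Scan the SMILES for O atoms (remember two-letter symbols like Cl and Br are single atoms).
Oxygen count: 2.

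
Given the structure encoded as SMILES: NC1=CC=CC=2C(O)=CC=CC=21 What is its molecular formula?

Walk through each heavy atom and fill implicit hydrogens from standard valence (C 4, N 3, O 2, S 2, halogen 1):
  atom 1: N, bond orders sum to 1 (valence 3) → 2 H
  atom 2: C, bond orders sum to 4 (valence 4) → 0 H
  atom 3: C, bond orders sum to 3 (valence 4) → 1 H
  atom 4: C, bond orders sum to 3 (valence 4) → 1 H
  atom 5: C, bond orders sum to 3 (valence 4) → 1 H
  atom 6: C, bond orders sum to 4 (valence 4) → 0 H
  atom 7: C, bond orders sum to 4 (valence 4) → 0 H
  atom 8: O, bond orders sum to 1 (valence 2) → 1 H
  atom 9: C, bond orders sum to 3 (valence 4) → 1 H
  atom 10: C, bond orders sum to 3 (valence 4) → 1 H
  atom 11: C, bond orders sum to 3 (valence 4) → 1 H
  atom 12: C, bond orders sum to 4 (valence 4) → 0 H
Totals → C:10, H:9, N:1, O:1.

C10H9NO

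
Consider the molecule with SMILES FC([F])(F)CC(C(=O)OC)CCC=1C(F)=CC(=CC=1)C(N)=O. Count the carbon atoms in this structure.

14

Count every carbon token in the SMILES (each C, including those in ring-closure positions and inside branches).
Carbon count: 14.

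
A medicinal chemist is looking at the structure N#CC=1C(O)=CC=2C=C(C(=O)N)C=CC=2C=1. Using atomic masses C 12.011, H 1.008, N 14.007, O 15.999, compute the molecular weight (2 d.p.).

212.21 g/mol

First, the molecular formula is C12H8N2O2 (counting implicit H from valence).
  C: 12 × 12.011 = 144.132
  H: 8 × 1.008 = 8.064
  N: 2 × 14.007 = 28.014
  O: 2 × 15.999 = 31.998
Sum: 12×12.011 + 8×1.008 + 2×14.007 + 2×15.999 = 212.208 → 212.21 g/mol.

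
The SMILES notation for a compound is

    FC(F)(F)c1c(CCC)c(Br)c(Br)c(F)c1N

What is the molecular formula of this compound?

C10H9Br2F4N

Walk through each heavy atom and fill implicit hydrogens from standard valence (C 4, N 3, O 2, S 2, halogen 1); for lowercase aromatic atoms, an aromatic c carries 1 H when it has two neighbours and 0 H with three, and aromatic n carries 0 H:
  atom 1: F (halogen, monovalent) → 0 H
  atom 2: C, bond orders sum to 4 (valence 4) → 0 H
  atom 3: F (halogen, monovalent) → 0 H
  atom 4: F (halogen, monovalent) → 0 H
  atom 5: aromatic c, 3 neighbours → 0 H
  atom 6: aromatic c, 3 neighbours → 0 H
  atom 7: C, bond orders sum to 2 (valence 4) → 2 H
  atom 8: C, bond orders sum to 2 (valence 4) → 2 H
  atom 9: C, bond orders sum to 1 (valence 4) → 3 H
  atom 10: aromatic c, 3 neighbours → 0 H
  atom 11: Br (halogen, monovalent) → 0 H
  atom 12: aromatic c, 3 neighbours → 0 H
  atom 13: Br (halogen, monovalent) → 0 H
  atom 14: aromatic c, 3 neighbours → 0 H
  atom 15: F (halogen, monovalent) → 0 H
  atom 16: aromatic c, 3 neighbours → 0 H
  atom 17: N, bond orders sum to 1 (valence 3) → 2 H
Totals → C:10, H:9, Br:2, F:4, N:1.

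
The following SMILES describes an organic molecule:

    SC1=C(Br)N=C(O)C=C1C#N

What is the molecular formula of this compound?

C6H3BrN2OS

Walk through each heavy atom and fill implicit hydrogens from standard valence (C 4, N 3, O 2, S 2, halogen 1):
  atom 1: S, bond orders sum to 1 (valence 2) → 1 H
  atom 2: C, bond orders sum to 4 (valence 4) → 0 H
  atom 3: C, bond orders sum to 4 (valence 4) → 0 H
  atom 4: Br (halogen, monovalent) → 0 H
  atom 5: N, bond orders sum to 3 (valence 3) → 0 H
  atom 6: C, bond orders sum to 4 (valence 4) → 0 H
  atom 7: O, bond orders sum to 1 (valence 2) → 1 H
  atom 8: C, bond orders sum to 3 (valence 4) → 1 H
  atom 9: C, bond orders sum to 4 (valence 4) → 0 H
  atom 10: C, bond orders sum to 4 (valence 4) → 0 H
  atom 11: N, bond orders sum to 3 (valence 3) → 0 H
Totals → C:6, H:3, Br:1, N:2, O:1, S:1.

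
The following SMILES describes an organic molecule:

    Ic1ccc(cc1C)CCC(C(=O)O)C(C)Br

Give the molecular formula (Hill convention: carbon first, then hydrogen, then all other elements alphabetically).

Walk through each heavy atom and fill implicit hydrogens from standard valence (C 4, N 3, O 2, S 2, halogen 1); for lowercase aromatic atoms, an aromatic c carries 1 H when it has two neighbours and 0 H with three, and aromatic n carries 0 H:
  atom 1: I (halogen, monovalent) → 0 H
  atom 2: aromatic c, 3 neighbours → 0 H
  atom 3: aromatic c, 2 neighbours → 1 H
  atom 4: aromatic c, 2 neighbours → 1 H
  atom 5: aromatic c, 3 neighbours → 0 H
  atom 6: aromatic c, 2 neighbours → 1 H
  atom 7: aromatic c, 3 neighbours → 0 H
  atom 8: C, bond orders sum to 1 (valence 4) → 3 H
  atom 9: C, bond orders sum to 2 (valence 4) → 2 H
  atom 10: C, bond orders sum to 2 (valence 4) → 2 H
  atom 11: C, bond orders sum to 3 (valence 4) → 1 H
  atom 12: C, bond orders sum to 4 (valence 4) → 0 H
  atom 13: O, bond orders sum to 2 (valence 2) → 0 H
  atom 14: O, bond orders sum to 1 (valence 2) → 1 H
  atom 15: C, bond orders sum to 3 (valence 4) → 1 H
  atom 16: C, bond orders sum to 1 (valence 4) → 3 H
  atom 17: Br (halogen, monovalent) → 0 H
Totals → C:13, H:16, Br:1, I:1, O:2.

C13H16BrIO2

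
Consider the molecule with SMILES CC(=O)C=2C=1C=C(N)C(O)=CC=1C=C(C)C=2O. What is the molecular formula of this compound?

Walk through each heavy atom and fill implicit hydrogens from standard valence (C 4, N 3, O 2, S 2, halogen 1):
  atom 1: C, bond orders sum to 1 (valence 4) → 3 H
  atom 2: C, bond orders sum to 4 (valence 4) → 0 H
  atom 3: O, bond orders sum to 2 (valence 2) → 0 H
  atom 4: C, bond orders sum to 4 (valence 4) → 0 H
  atom 5: C, bond orders sum to 4 (valence 4) → 0 H
  atom 6: C, bond orders sum to 3 (valence 4) → 1 H
  atom 7: C, bond orders sum to 4 (valence 4) → 0 H
  atom 8: N, bond orders sum to 1 (valence 3) → 2 H
  atom 9: C, bond orders sum to 4 (valence 4) → 0 H
  atom 10: O, bond orders sum to 1 (valence 2) → 1 H
  atom 11: C, bond orders sum to 3 (valence 4) → 1 H
  atom 12: C, bond orders sum to 4 (valence 4) → 0 H
  atom 13: C, bond orders sum to 3 (valence 4) → 1 H
  atom 14: C, bond orders sum to 4 (valence 4) → 0 H
  atom 15: C, bond orders sum to 1 (valence 4) → 3 H
  atom 16: C, bond orders sum to 4 (valence 4) → 0 H
  atom 17: O, bond orders sum to 1 (valence 2) → 1 H
Totals → C:13, H:13, N:1, O:3.

C13H13NO3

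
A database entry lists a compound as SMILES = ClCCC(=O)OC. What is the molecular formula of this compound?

Walk through each heavy atom and fill implicit hydrogens from standard valence (C 4, N 3, O 2, S 2, halogen 1):
  atom 1: Cl (halogen, monovalent) → 0 H
  atom 2: C, bond orders sum to 2 (valence 4) → 2 H
  atom 3: C, bond orders sum to 2 (valence 4) → 2 H
  atom 4: C, bond orders sum to 4 (valence 4) → 0 H
  atom 5: O, bond orders sum to 2 (valence 2) → 0 H
  atom 6: O, bond orders sum to 2 (valence 2) → 0 H
  atom 7: C, bond orders sum to 1 (valence 4) → 3 H
Totals → C:4, H:7, Cl:1, O:2.
In Hill order: C4H7ClO2.

C4H7ClO2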